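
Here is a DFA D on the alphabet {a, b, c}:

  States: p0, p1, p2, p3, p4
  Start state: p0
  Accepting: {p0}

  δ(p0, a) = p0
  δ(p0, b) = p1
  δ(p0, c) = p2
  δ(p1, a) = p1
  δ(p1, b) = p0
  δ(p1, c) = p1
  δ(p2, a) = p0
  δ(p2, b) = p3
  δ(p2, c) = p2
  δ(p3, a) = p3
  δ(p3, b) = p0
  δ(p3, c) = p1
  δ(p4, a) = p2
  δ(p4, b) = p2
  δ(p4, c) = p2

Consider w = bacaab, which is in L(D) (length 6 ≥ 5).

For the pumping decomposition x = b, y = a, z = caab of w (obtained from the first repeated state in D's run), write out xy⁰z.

bcaab

xy⁰z = xz = b·caab = bcaab.
Reading y = a takes D from p1 back to p1, so after x the machine is still in p1, and z then leads to the accepting state p0. Hence bcaab ∈ L(D).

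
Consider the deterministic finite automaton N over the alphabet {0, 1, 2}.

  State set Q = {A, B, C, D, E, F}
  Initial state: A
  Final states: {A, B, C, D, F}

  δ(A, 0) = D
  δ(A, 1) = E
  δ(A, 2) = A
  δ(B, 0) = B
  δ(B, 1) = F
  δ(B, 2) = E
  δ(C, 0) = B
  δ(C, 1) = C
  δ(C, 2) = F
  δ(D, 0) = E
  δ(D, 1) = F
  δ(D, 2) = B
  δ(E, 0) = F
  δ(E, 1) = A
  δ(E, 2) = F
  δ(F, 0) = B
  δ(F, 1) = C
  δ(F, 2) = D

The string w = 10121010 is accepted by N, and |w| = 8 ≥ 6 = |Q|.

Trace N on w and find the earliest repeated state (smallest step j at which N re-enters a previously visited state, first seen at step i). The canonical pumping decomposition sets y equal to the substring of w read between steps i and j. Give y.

Run of N on w = 1 0 1 2 1 0 1 0:
  step 0: A  (start)
  step 1: E  (read 1: A→E)
  step 2: F  (read 0: E→F)
  step 3: C  (read 1: F→C)
  step 4: F  (read 2: C→F)   ← first repeat (F seen earlier)
  step 5: C  (read 1: F→C)
  step 6: B  (read 0: C→B)
  step 7: F  (read 1: B→F)
  step 8: B  (read 0: F→B)

So i = 2, j = 4, giving x = w[0:2] = 10, y = w[2:4] = 12, z = w[4:8] = 1010.
Check: |xy| = 4 ≤ 6 and |y| = 2 ≥ 1. Reading y takes N from F back to F, so every xyⁱz is accepted.
Since N has 6 states, any run of length ≥ 6 visits 6+1 states, so by pigeonhole some state repeats within the first 6 steps — that repeat gives the pumpable loop.

12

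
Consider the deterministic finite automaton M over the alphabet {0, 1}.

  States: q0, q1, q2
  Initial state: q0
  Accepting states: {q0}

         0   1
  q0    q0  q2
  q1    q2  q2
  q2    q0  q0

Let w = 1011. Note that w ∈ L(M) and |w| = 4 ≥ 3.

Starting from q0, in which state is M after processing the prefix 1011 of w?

q0

State sequence: q0 -1-> q2 -0-> q0 -1-> q2 -1-> q0

After reading 4 characters, M is in state q0.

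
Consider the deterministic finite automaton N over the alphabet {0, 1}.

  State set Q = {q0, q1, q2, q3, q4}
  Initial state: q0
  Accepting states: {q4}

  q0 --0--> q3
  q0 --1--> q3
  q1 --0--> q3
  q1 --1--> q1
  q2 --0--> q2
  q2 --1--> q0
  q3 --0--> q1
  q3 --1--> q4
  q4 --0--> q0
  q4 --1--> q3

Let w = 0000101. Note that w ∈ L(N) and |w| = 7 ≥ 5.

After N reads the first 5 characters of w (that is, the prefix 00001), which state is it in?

State sequence: q0 -0-> q3 -0-> q1 -0-> q3 -0-> q1 -1-> q1

After reading 5 characters, N is in state q1.

q1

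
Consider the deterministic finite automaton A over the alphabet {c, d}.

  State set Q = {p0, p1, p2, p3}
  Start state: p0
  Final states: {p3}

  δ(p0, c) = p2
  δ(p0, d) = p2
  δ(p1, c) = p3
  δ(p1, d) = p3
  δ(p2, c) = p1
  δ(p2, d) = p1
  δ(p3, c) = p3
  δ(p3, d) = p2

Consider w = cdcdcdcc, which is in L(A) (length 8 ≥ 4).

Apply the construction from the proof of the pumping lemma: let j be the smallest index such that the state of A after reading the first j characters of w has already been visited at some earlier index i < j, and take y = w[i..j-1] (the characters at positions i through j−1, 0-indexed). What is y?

State sequence: p0 -c-> p2 -d-> p1 -c-> p3 -d-> p2 -c-> p1 -d-> p3 -c-> p3 -c-> p3
First repeat at step 4: p2 was already visited.

So i = 1, j = 4, giving x = w[0:1] = c, y = w[1:4] = dcd, z = w[4:8] = cdcc.
Check: |xy| = 4 ≤ 4 and |y| = 3 ≥ 1. Reading y takes A from p2 back to p2, so every xyⁱz is accepted.

dcd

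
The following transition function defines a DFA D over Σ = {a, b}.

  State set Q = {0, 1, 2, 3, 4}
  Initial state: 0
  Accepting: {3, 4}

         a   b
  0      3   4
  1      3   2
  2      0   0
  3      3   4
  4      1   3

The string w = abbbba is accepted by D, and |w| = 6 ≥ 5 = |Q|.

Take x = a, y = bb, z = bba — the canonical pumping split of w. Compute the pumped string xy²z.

abbbbbba

xy^2z = a·bb·bb·bba = abbbbbba.
Reading y = bb takes D from 3 back to 3, so after x·y·y the machine is still in 3, and z then leads to the accepting state 3. Hence abbbbbba ∈ L(D).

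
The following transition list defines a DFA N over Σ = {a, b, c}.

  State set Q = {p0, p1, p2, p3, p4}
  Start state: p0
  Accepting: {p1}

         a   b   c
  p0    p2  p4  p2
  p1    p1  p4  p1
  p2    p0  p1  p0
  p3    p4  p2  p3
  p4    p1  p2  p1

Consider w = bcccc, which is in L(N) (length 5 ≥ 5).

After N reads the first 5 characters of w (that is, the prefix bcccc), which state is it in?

p1

Run of N on the first 5 characters of w = b c c c c:
  step 0: p0  (start)
  step 1: p4  (read b: p0→p4)
  step 2: p1  (read c: p4→p1)
  step 3: p1  (read c: p1→p1)
  step 4: p1  (read c: p1→p1)
  step 5: p1  (read c: p1→p1)

After reading 5 characters, N is in state p1.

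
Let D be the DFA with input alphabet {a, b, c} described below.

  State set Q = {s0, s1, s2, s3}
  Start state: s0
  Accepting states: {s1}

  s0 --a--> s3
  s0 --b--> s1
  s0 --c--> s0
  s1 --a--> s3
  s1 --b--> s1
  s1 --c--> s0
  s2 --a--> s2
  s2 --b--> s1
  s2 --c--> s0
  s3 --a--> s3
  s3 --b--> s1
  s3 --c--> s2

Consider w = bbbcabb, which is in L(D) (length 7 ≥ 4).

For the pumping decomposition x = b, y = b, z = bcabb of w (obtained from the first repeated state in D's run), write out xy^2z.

bbbbcabb

xy^2z = b·b·b·bcabb = bbbbcabb.
Reading y = b takes D from s1 back to s1, so after x·y·y the machine is still in s1, and z then leads to the accepting state s1. Hence bbbbcabb ∈ L(D).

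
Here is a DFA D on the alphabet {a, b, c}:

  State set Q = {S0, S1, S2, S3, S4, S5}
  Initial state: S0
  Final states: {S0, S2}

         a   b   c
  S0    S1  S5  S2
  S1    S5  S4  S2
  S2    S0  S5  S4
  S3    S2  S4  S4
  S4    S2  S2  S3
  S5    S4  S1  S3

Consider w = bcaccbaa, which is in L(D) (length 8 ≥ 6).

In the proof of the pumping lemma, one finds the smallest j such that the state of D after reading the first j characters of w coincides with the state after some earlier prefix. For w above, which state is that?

S3

Run of D on w = b c a c c b a a:
  step 0: S0  (start)
  step 1: S5  (read b: S0→S5)
  step 2: S3  (read c: S5→S3)
  step 3: S2  (read a: S3→S2)
  step 4: S4  (read c: S2→S4)
  step 5: S3  (read c: S4→S3)   ← first repeat (S3 seen earlier)
  step 6: S4  (read b: S3→S4)
  step 7: S2  (read a: S4→S2)
  step 8: S0  (read a: S2→S0)

The earliest repeat is at step j = 5: D is in S3, which it already visited at step i = 2.
Pumping length from the standard proof: p = 6 (the number of states). The repeated state found above gives |xy| = j ≤ 6 and |y| = j − i ≥ 1.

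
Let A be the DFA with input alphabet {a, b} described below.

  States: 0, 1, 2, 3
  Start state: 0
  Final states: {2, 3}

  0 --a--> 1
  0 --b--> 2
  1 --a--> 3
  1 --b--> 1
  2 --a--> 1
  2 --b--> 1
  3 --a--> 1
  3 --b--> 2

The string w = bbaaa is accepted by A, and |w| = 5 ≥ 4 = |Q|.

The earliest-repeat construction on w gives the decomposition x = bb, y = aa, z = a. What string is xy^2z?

xy^2z = bb·aa·aa·a = bbaaaaa.
Reading y = aa takes A from 1 back to 1, so after x·y·y the machine is still in 1, and z then leads to the accepting state 3. Hence bbaaaaa ∈ L(A).

bbaaaaa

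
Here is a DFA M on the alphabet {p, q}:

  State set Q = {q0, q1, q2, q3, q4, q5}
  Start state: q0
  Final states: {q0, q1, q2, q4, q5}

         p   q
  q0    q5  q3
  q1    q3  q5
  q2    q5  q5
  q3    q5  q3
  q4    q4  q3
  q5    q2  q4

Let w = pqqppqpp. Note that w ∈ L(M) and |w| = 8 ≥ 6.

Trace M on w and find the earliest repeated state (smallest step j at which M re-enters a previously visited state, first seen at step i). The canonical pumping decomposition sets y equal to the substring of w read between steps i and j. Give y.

State sequence: q0 -p-> q5 -q-> q4 -q-> q3 -p-> q5 -p-> q2 -q-> q5 -p-> q2 -p-> q5
First repeat at step 4: q5 was already visited.

So i = 1, j = 4, giving x = w[0:1] = p, y = w[1:4] = qqp, z = w[4:8] = pqpp.
Check: |xy| = 4 ≤ 6 and |y| = 3 ≥ 1. Reading y takes M from q5 back to q5, so every xyⁱz is accepted.
Since M has 6 states, any run of length ≥ 6 visits 6+1 states, so by pigeonhole some state repeats within the first 6 steps — that repeat gives the pumpable loop.

qqp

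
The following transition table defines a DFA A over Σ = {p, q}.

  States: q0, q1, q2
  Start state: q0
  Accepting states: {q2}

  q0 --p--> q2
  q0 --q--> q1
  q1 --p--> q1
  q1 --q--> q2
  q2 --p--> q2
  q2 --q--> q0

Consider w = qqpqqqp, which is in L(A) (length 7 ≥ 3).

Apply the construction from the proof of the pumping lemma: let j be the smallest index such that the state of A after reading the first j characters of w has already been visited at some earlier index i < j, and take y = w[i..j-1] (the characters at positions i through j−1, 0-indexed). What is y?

p

Run of A on w = q q p q q q p:
  step 0: q0  (start)
  step 1: q1  (read q: q0→q1)
  step 2: q2  (read q: q1→q2)
  step 3: q2  (read p: q2→q2)   ← first repeat (q2 seen earlier)
  step 4: q0  (read q: q2→q0)
  step 5: q1  (read q: q0→q1)
  step 6: q2  (read q: q1→q2)
  step 7: q2  (read p: q2→q2)

So i = 2, j = 3, giving x = w[0:2] = qq, y = w[2:3] = p, z = w[3:7] = qqqp.
Check: |xy| = 3 ≤ 3 and |y| = 1 ≥ 1. Reading y takes A from q2 back to q2, so every xyⁱz is accepted.
Pumping length from the standard proof: p = 3 (the number of states). The repeated state found above gives |xy| = j ≤ 3 and |y| = j − i ≥ 1.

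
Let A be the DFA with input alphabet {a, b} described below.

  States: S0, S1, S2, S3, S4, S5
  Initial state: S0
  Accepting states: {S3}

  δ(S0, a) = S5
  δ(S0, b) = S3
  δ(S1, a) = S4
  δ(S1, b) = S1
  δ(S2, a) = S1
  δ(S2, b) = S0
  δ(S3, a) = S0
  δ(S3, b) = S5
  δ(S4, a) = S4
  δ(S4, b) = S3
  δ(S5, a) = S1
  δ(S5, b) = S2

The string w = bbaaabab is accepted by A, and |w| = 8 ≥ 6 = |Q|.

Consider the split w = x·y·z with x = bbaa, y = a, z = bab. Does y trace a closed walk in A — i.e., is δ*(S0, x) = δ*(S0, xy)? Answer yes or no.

Run of A on the first 5 characters of w = b b a a a:
  step 0: S0  (start)
  step 1: S3  (read b: S0→S3)
  step 2: S5  (read b: S3→S5)
  step 3: S1  (read a: S5→S1)
  step 4: S4  (read a: S1→S4)
  step 5: S4  (read a: S4→S4)

After x (step 4): S4. After xy (step 5): S4.
They match, so y = a drives A around a cycle from S4 back to itself; pumping y any number of times keeps A in S4 before reading z, and xyⁱz ∈ L(A) for every i ≥ 0.

yes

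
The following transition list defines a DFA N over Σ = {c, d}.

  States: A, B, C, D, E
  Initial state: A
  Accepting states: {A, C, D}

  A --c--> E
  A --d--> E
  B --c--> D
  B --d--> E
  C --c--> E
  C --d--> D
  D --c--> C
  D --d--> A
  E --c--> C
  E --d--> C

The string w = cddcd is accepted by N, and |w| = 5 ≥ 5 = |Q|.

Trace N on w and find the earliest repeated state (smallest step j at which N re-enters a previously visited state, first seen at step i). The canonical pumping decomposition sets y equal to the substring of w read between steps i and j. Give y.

State sequence: A -c-> E -d-> C -d-> D -c-> C -d-> D
First repeat at step 4: C was already visited.

So i = 2, j = 4, giving x = w[0:2] = cd, y = w[2:4] = dc, z = w[4:5] = d.
Check: |xy| = 4 ≤ 5 and |y| = 2 ≥ 1. Reading y takes N from C back to C, so every xyⁱz is accepted.
Since N has 5 states, any run of length ≥ 5 visits 5+1 states, so by pigeonhole some state repeats within the first 5 steps — that repeat gives the pumpable loop.

dc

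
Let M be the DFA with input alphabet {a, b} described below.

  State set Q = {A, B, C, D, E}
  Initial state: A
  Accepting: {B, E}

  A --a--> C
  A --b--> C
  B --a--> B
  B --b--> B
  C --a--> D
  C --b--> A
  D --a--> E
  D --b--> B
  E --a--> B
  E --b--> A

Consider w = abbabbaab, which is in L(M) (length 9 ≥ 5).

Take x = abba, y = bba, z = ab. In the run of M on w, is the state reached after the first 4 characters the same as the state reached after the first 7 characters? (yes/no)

no

State sequence: A -a-> C -b-> A -b-> C -a-> D -b-> B -b-> B -a-> B

After x (step 4): D. After xy (step 7): B.
They differ (D ≠ B), so y is not a cycle from the state after x; this split is not the one the pumping-lemma construction produces, and pumping y need not keep the string in L(M).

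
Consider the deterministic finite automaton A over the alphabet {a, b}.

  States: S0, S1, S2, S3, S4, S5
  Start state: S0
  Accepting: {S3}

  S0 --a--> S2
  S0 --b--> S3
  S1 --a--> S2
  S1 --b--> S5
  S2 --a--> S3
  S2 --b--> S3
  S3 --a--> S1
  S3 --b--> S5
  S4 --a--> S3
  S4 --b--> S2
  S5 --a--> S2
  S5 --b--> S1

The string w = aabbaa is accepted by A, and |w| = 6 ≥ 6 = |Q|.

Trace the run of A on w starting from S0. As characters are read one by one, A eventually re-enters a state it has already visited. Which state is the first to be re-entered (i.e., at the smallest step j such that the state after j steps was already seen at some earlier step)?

S2

Run of A on w = a a b b a a:
  step 0: S0  (start)
  step 1: S2  (read a: S0→S2)
  step 2: S3  (read a: S2→S3)
  step 3: S5  (read b: S3→S5)
  step 4: S1  (read b: S5→S1)
  step 5: S2  (read a: S1→S2)   ← first repeat (S2 seen earlier)
  step 6: S3  (read a: S2→S3)

The earliest repeat is at step j = 5: A is in S2, which it already visited at step i = 1.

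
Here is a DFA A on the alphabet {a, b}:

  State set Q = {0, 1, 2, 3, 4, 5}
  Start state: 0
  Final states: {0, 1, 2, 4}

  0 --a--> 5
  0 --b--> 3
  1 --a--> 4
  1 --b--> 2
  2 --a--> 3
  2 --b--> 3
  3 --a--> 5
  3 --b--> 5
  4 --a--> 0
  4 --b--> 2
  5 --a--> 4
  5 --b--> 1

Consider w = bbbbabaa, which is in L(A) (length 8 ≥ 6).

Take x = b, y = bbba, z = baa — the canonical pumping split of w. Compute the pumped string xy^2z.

bbbbabbbabaa

xy^2z = b·bbba·bbba·baa = bbbbabbbabaa.
Reading y = bbba takes A from 3 back to 3, so after x·y·y the machine is still in 3, and z then leads to the accepting state 0. Hence bbbbabbbabaa ∈ L(A).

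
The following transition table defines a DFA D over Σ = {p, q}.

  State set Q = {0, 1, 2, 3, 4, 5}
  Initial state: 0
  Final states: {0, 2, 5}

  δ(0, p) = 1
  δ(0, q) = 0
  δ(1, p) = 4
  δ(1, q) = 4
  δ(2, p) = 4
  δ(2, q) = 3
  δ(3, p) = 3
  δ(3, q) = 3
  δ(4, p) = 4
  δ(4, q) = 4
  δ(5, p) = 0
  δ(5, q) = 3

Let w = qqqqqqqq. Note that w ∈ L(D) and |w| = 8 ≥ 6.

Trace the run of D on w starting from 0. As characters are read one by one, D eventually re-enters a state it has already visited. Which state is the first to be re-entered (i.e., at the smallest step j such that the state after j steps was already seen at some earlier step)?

State sequence: 0 -q-> 0 -q-> 0 -q-> 0 -q-> 0 -q-> 0 -q-> 0 -q-> 0 -q-> 0
First repeat at step 1: 0 was already visited.

The earliest repeat is at step j = 1: D is in 0, which it already visited at step i = 0.
Pumping length from the standard proof: p = 6 (the number of states). The repeated state found above gives |xy| = j ≤ 6 and |y| = j − i ≥ 1.

0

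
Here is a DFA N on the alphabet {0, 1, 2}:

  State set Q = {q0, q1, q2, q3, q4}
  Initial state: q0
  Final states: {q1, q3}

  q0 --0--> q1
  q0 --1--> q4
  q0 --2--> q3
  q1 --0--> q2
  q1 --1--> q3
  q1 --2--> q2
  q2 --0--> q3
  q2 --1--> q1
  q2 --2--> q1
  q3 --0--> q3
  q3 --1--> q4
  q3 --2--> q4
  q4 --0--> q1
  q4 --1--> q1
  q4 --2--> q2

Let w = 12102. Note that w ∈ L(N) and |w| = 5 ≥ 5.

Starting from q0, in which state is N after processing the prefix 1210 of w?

State sequence: q0 -1-> q4 -2-> q2 -1-> q1 -0-> q2

After reading 4 characters, N is in state q2.

q2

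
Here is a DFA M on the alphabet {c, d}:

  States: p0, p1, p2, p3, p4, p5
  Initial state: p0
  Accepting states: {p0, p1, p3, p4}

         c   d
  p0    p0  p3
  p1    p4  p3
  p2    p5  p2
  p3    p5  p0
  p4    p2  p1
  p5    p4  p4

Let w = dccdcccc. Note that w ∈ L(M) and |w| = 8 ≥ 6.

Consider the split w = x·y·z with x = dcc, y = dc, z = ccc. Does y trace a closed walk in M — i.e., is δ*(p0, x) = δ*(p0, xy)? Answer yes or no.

yes

Run of M on the first 5 characters of w = d c c d c:
  step 0: p0  (start)
  step 1: p3  (read d: p0→p3)
  step 2: p5  (read c: p3→p5)
  step 3: p4  (read c: p5→p4)
  step 4: p1  (read d: p4→p1)
  step 5: p4  (read c: p1→p4)

After x (step 3): p4. After xy (step 5): p4.
They match, so y = dc drives M around a cycle from p4 back to itself; pumping y any number of times keeps M in p4 before reading z, and xyⁱz ∈ L(M) for every i ≥ 0.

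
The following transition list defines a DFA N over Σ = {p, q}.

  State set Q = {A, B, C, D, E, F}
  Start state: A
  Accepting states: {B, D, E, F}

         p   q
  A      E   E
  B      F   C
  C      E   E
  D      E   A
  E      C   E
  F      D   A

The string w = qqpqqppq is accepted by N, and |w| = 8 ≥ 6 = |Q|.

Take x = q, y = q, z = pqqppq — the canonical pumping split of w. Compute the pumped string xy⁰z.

qpqqppq

xy⁰z = xz = q·pqqppq = qpqqppq.
Reading y = q takes N from E back to E, so after x the machine is still in E, and z then leads to the accepting state E. Hence qpqqppq ∈ L(N).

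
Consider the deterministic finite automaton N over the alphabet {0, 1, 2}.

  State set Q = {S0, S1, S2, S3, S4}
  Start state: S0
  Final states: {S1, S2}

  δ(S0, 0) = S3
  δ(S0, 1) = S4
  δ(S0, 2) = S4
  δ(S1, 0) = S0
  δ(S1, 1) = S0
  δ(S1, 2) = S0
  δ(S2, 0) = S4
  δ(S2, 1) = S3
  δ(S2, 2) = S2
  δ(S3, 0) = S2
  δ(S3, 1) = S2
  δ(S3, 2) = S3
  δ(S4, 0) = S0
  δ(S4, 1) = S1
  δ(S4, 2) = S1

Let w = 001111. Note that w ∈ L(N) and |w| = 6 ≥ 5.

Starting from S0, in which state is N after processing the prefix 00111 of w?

S3

State sequence: S0 -0-> S3 -0-> S2 -1-> S3 -1-> S2 -1-> S3

After reading 5 characters, N is in state S3.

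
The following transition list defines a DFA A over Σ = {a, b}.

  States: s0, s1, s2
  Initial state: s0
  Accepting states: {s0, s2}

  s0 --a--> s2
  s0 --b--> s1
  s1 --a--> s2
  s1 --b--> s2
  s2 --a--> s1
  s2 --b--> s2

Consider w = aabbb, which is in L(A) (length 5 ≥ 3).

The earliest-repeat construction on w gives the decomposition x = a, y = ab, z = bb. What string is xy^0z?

xy⁰z = xz = a·bb = abb.
Reading y = ab takes A from s2 back to s2, so after x the machine is still in s2, and z then leads to the accepting state s2. Hence abb ∈ L(A).

abb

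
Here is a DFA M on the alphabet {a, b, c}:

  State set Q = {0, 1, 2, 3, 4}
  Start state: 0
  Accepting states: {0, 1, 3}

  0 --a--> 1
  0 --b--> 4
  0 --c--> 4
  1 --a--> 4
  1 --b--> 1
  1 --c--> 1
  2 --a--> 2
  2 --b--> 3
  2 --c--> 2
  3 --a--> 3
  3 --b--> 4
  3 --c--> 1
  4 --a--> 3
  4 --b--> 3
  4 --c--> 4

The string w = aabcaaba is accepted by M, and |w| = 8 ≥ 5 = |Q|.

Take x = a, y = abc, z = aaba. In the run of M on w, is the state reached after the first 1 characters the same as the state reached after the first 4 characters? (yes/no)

yes

State sequence: 0 -a-> 1 -a-> 4 -b-> 3 -c-> 1

After x (step 1): 1. After xy (step 4): 1.
They match, so y = abc drives M around a cycle from 1 back to itself; pumping y any number of times keeps M in 1 before reading z, and xyⁱz ∈ L(M) for every i ≥ 0.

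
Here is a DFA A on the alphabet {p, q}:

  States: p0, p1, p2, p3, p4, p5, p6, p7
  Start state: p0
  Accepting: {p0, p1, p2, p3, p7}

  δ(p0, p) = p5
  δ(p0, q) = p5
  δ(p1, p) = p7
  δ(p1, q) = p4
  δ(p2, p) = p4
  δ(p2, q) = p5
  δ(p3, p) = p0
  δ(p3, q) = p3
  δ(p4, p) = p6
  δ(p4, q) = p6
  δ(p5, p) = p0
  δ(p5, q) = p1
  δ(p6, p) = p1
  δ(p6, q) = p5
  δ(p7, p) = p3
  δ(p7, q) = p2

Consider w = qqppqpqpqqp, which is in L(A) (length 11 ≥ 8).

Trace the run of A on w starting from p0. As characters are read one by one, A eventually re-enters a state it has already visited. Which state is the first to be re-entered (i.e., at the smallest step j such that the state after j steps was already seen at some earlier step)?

State sequence: p0 -q-> p5 -q-> p1 -p-> p7 -p-> p3 -q-> p3 -p-> p0 -q-> p5 -p-> p0 -q-> p5 -q-> p1 -p-> p7
First repeat at step 5: p3 was already visited.

The earliest repeat is at step j = 5: A is in p3, which it already visited at step i = 4.
Since A has 8 states, any run of length ≥ 8 visits 8+1 states, so by pigeonhole some state repeats within the first 8 steps — that repeat gives the pumpable loop.

p3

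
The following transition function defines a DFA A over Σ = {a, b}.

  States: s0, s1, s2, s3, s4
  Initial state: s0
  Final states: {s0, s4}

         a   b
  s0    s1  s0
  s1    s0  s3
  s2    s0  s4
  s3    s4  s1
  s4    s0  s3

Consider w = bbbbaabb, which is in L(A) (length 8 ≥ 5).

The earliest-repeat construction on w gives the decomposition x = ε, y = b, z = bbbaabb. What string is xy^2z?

xy^2z = ε·b·b·bbbaabb = bbbbbaabb.
Reading y = b takes A from s0 back to s0, so after x·y·y the machine is still in s0, and z then leads to the accepting state s0. Hence bbbbbaabb ∈ L(A).

bbbbbaabb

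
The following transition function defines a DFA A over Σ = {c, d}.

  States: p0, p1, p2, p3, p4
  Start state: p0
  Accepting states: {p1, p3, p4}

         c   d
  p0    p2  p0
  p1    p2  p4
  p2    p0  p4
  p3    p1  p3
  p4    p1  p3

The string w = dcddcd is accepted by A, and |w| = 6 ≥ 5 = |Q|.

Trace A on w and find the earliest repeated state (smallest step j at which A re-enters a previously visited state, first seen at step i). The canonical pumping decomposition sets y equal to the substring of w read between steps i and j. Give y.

State sequence: p0 -d-> p0 -c-> p2 -d-> p4 -d-> p3 -c-> p1 -d-> p4
First repeat at step 1: p0 was already visited.

So i = 0, j = 1, giving x = w[0:0] = ε, y = w[0:1] = d, z = w[1:6] = cddcd.
Check: |xy| = 1 ≤ 5 and |y| = 1 ≥ 1. Reading y takes A from p0 back to p0, so every xyⁱz is accepted.

d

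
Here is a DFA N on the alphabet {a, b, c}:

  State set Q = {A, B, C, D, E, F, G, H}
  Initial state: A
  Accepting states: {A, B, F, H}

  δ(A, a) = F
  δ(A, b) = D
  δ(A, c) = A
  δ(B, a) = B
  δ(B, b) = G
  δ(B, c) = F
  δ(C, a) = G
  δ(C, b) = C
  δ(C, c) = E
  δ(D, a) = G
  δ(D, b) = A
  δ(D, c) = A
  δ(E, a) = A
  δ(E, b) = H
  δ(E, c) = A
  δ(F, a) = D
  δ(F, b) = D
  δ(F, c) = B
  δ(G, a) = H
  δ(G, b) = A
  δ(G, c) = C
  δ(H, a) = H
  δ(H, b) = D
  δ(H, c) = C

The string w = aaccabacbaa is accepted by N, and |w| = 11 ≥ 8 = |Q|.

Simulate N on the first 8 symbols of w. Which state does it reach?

C

Run of N on the first 8 characters of w = a a c c a b a c:
  step 0: A  (start)
  step 1: F  (read a: A→F)
  step 2: D  (read a: F→D)
  step 3: A  (read c: D→A)
  step 4: A  (read c: A→A)
  step 5: F  (read a: A→F)
  step 6: D  (read b: F→D)
  step 7: G  (read a: D→G)
  step 8: C  (read c: G→C)

After reading 8 characters, N is in state C.
(This kind of state-tracing is the core of the pumping-lemma construction: with 8 states, pigeonhole forces a repeat within the first 8 steps.)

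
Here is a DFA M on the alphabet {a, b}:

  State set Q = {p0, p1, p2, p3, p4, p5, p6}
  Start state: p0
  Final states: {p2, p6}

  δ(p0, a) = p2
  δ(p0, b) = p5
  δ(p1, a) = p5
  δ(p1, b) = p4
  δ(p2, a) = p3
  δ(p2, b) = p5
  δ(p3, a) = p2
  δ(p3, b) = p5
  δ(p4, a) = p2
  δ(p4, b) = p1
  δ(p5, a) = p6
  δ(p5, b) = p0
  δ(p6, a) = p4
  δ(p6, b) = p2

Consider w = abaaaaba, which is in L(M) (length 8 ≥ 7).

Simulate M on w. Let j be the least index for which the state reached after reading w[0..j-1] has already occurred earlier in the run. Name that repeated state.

State sequence: p0 -a-> p2 -b-> p5 -a-> p6 -a-> p4 -a-> p2 -a-> p3 -b-> p5 -a-> p6
First repeat at step 5: p2 was already visited.

The earliest repeat is at step j = 5: M is in p2, which it already visited at step i = 1.

p2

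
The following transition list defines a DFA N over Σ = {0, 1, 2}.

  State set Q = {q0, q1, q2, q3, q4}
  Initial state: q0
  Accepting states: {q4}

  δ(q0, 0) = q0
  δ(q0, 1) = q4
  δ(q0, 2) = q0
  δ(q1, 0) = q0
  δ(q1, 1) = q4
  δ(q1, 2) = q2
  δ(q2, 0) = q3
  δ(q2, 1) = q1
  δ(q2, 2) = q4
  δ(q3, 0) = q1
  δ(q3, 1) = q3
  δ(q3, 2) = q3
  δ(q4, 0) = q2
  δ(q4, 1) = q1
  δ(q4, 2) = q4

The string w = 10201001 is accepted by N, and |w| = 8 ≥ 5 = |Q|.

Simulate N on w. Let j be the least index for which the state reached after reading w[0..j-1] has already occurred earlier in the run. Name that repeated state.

State sequence: q0 -1-> q4 -0-> q2 -2-> q4 -0-> q2 -1-> q1 -0-> q0 -0-> q0 -1-> q4
First repeat at step 3: q4 was already visited.

The earliest repeat is at step j = 3: N is in q4, which it already visited at step i = 1.

q4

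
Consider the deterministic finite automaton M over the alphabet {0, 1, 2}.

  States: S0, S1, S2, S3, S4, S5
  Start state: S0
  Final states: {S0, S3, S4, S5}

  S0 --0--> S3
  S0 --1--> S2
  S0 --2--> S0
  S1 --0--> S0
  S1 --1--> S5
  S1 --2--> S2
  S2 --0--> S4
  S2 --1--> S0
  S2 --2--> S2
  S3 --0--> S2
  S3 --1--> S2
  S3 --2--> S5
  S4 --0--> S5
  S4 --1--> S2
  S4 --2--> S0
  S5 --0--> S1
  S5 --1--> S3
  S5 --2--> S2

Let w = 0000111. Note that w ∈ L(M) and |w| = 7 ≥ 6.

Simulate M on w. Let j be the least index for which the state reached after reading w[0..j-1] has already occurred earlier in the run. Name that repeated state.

S3

State sequence: S0 -0-> S3 -0-> S2 -0-> S4 -0-> S5 -1-> S3 -1-> S2 -1-> S0
First repeat at step 5: S3 was already visited.

The earliest repeat is at step j = 5: M is in S3, which it already visited at step i = 1.
The DFA has 6 states, so the proof of the pumping lemma guarantees a repeated state among the first 6+1 visited; the segment between the two visits is the pumpable y.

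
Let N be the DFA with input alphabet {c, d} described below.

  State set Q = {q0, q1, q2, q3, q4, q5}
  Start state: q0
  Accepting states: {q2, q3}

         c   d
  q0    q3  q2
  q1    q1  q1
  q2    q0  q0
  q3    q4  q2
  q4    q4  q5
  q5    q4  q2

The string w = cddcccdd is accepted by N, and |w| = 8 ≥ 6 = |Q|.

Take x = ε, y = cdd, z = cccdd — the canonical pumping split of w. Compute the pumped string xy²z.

cddcddcccdd

xy^2z = ε·cdd·cdd·cccdd = cddcddcccdd.
Reading y = cdd takes N from q0 back to q0, so after x·y·y the machine is still in q0, and z then leads to the accepting state q2. Hence cddcddcccdd ∈ L(N).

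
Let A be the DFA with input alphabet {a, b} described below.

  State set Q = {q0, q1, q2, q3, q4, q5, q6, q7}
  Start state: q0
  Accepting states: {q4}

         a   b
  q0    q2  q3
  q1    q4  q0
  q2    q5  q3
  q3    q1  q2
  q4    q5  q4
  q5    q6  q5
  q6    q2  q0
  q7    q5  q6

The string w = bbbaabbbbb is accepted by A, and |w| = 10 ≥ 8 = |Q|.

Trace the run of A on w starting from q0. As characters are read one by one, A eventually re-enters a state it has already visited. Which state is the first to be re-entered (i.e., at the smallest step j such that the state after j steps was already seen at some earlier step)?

q3

Run of A on w = b b b a a b b b b b:
  step 0: q0  (start)
  step 1: q3  (read b: q0→q3)
  step 2: q2  (read b: q3→q2)
  step 3: q3  (read b: q2→q3)   ← first repeat (q3 seen earlier)
  step 4: q1  (read a: q3→q1)
  step 5: q4  (read a: q1→q4)
  step 6: q4  (read b: q4→q4)
  step 7: q4  (read b: q4→q4)
  step 8: q4  (read b: q4→q4)
  step 9: q4  (read b: q4→q4)
  step 10: q4  (read b: q4→q4)

The earliest repeat is at step j = 3: A is in q3, which it already visited at step i = 1.
With |Q| = 8, pigeonhole forces a state repeat no later than step 8; the substring read between the first and second visits to that state can be pumped.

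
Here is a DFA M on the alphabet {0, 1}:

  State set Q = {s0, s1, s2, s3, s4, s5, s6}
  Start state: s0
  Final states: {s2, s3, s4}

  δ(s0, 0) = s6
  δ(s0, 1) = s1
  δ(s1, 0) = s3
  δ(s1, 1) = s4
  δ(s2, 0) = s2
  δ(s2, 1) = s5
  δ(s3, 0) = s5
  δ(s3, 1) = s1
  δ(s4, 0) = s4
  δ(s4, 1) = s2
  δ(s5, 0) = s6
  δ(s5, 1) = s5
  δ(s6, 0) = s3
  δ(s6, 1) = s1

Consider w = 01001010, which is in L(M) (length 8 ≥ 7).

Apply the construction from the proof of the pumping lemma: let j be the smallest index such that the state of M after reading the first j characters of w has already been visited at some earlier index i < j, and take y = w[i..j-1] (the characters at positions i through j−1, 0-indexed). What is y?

Run of M on w = 0 1 0 0 1 0 1 0:
  step 0: s0  (start)
  step 1: s6  (read 0: s0→s6)
  step 2: s1  (read 1: s6→s1)
  step 3: s3  (read 0: s1→s3)
  step 4: s5  (read 0: s3→s5)
  step 5: s5  (read 1: s5→s5)   ← first repeat (s5 seen earlier)
  step 6: s6  (read 0: s5→s6)
  step 7: s1  (read 1: s6→s1)
  step 8: s3  (read 0: s1→s3)

So i = 4, j = 5, giving x = w[0:4] = 0100, y = w[4:5] = 1, z = w[5:8] = 010.
Check: |xy| = 5 ≤ 7 and |y| = 1 ≥ 1. Reading y takes M from s5 back to s5, so every xyⁱz is accepted.
The DFA has 7 states, so the proof of the pumping lemma guarantees a repeated state among the first 7+1 visited; the segment between the two visits is the pumpable y.

1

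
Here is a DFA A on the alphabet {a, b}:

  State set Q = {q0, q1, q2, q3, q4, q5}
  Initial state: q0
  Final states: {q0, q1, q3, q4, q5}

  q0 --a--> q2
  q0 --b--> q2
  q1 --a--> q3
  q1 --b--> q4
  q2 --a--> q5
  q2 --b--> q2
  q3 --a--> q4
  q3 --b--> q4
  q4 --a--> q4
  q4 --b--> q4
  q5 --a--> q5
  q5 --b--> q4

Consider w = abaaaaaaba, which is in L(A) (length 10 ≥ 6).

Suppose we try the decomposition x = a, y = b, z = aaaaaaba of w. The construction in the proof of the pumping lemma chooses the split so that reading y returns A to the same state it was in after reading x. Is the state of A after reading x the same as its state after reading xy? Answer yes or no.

Run of A on the first 2 characters of w = a b:
  step 0: q0  (start)
  step 1: q2  (read a: q0→q2)
  step 2: q2  (read b: q2→q2)

After x (step 1): q2. After xy (step 2): q2.
They match, so y = b drives A around a cycle from q2 back to itself; pumping y any number of times keeps A in q2 before reading z, and xyⁱz ∈ L(A) for every i ≥ 0.

yes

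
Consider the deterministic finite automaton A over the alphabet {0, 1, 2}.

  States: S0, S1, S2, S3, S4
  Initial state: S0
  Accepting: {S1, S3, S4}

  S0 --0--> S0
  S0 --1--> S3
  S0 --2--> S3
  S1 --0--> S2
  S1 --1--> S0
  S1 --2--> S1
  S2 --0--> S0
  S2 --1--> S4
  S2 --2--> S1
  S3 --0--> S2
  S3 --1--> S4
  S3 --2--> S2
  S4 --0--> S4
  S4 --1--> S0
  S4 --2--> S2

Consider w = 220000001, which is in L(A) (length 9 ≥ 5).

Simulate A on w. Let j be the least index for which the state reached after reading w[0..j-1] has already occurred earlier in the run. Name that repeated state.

S0

State sequence: S0 -2-> S3 -2-> S2 -0-> S0 -0-> S0 -0-> S0 -0-> S0 -0-> S0 -0-> S0 -1-> S3
First repeat at step 3: S0 was already visited.

The earliest repeat is at step j = 3: A is in S0, which it already visited at step i = 0.
With |Q| = 5, pigeonhole forces a state repeat no later than step 5; the substring read between the first and second visits to that state can be pumped.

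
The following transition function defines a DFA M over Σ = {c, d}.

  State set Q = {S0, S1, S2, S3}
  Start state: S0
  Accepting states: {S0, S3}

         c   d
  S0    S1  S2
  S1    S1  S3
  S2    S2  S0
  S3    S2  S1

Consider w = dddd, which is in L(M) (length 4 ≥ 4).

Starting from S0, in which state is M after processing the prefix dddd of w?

Run of M on the first 4 characters of w = d d d d:
  step 0: S0  (start)
  step 1: S2  (read d: S0→S2)
  step 2: S0  (read d: S2→S0)
  step 3: S2  (read d: S0→S2)
  step 4: S0  (read d: S2→S0)

After reading 4 characters, M is in state S0.

S0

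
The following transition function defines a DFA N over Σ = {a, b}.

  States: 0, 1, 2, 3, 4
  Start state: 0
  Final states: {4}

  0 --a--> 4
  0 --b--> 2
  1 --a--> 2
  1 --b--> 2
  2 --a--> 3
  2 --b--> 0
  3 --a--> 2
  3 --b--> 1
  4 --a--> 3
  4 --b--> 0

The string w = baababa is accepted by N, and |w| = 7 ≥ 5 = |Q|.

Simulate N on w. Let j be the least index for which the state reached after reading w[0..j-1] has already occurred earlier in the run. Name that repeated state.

2

State sequence: 0 -b-> 2 -a-> 3 -a-> 2 -b-> 0 -a-> 4 -b-> 0 -a-> 4
First repeat at step 3: 2 was already visited.

The earliest repeat is at step j = 3: N is in 2, which it already visited at step i = 1.
Pumping length from the standard proof: p = 5 (the number of states). The repeated state found above gives |xy| = j ≤ 5 and |y| = j − i ≥ 1.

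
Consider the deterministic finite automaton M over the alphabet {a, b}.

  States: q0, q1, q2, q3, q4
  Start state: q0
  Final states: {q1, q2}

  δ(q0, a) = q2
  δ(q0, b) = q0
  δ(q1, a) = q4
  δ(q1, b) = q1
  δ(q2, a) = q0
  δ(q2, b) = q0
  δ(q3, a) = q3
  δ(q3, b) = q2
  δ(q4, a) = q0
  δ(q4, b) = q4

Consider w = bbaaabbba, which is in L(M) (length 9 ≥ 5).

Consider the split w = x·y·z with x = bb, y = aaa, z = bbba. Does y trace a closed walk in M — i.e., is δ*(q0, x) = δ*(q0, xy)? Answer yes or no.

Run of M on the first 5 characters of w = b b a a a:
  step 0: q0  (start)
  step 1: q0  (read b: q0→q0)
  step 2: q0  (read b: q0→q0)
  step 3: q2  (read a: q0→q2)
  step 4: q0  (read a: q2→q0)
  step 5: q2  (read a: q0→q2)

After x (step 2): q0. After xy (step 5): q2.
They differ (q0 ≠ q2), so y is not a cycle from the state after x; this split is not the one the pumping-lemma construction produces, and pumping y need not keep the string in L(M).

no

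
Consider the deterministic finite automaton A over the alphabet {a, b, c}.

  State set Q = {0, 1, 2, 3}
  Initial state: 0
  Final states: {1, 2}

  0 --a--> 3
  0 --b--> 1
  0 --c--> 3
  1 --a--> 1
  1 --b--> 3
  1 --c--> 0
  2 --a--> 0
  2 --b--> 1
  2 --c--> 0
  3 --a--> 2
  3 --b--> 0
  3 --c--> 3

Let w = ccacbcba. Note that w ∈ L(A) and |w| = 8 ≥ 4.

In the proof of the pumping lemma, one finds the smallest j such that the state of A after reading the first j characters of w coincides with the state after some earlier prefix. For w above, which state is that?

Run of A on w = c c a c b c b a:
  step 0: 0  (start)
  step 1: 3  (read c: 0→3)
  step 2: 3  (read c: 3→3)   ← first repeat (3 seen earlier)
  step 3: 2  (read a: 3→2)
  step 4: 0  (read c: 2→0)
  step 5: 1  (read b: 0→1)
  step 6: 0  (read c: 1→0)
  step 7: 1  (read b: 0→1)
  step 8: 1  (read a: 1→1)

The earliest repeat is at step j = 2: A is in 3, which it already visited at step i = 1.

3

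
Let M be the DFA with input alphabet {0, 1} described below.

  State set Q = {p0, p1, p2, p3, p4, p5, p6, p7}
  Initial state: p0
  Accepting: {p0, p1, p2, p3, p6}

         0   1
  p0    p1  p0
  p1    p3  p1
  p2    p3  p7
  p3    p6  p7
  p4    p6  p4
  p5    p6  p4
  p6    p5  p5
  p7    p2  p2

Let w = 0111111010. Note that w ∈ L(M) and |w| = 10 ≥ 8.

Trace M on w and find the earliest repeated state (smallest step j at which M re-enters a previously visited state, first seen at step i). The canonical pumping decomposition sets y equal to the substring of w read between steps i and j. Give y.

1

Run of M on w = 0 1 1 1 1 1 1 0 1 0:
  step 0: p0  (start)
  step 1: p1  (read 0: p0→p1)
  step 2: p1  (read 1: p1→p1)   ← first repeat (p1 seen earlier)
  step 3: p1  (read 1: p1→p1)
  step 4: p1  (read 1: p1→p1)
  step 5: p1  (read 1: p1→p1)
  step 6: p1  (read 1: p1→p1)
  step 7: p1  (read 1: p1→p1)
  step 8: p3  (read 0: p1→p3)
  step 9: p7  (read 1: p3→p7)
  step 10: p2  (read 0: p7→p2)

So i = 1, j = 2, giving x = w[0:1] = 0, y = w[1:2] = 1, z = w[2:10] = 11111010.
Check: |xy| = 2 ≤ 8 and |y| = 1 ≥ 1. Reading y takes M from p1 back to p1, so every xyⁱz is accepted.
The DFA has 8 states, so the proof of the pumping lemma guarantees a repeated state among the first 8+1 visited; the segment between the two visits is the pumpable y.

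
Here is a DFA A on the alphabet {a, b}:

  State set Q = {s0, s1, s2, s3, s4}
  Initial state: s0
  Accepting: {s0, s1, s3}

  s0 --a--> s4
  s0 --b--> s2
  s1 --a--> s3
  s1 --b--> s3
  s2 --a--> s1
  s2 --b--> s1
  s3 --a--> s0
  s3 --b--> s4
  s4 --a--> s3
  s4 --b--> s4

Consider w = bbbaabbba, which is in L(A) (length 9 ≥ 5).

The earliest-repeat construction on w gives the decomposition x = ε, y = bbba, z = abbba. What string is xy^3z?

bbbabbbabbbaabbba

xy^3z = ε·bbba·bbba·bbba·abbba = bbbabbbabbbaabbba.
Reading y = bbba takes A from s0 back to s0, so after x·y·y·y the machine is still in s0, and z then leads to the accepting state s3. Hence bbbabbbabbbaabbba ∈ L(A).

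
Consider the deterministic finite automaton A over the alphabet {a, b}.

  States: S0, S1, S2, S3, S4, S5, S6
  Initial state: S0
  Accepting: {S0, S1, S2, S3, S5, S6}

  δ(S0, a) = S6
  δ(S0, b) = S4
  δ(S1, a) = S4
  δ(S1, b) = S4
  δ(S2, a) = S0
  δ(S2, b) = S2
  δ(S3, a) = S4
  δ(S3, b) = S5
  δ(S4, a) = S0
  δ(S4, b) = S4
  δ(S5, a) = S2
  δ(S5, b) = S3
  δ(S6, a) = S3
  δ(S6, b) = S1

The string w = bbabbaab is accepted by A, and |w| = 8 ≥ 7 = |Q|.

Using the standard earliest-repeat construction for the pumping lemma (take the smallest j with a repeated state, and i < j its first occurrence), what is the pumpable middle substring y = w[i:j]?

State sequence: S0 -b-> S4 -b-> S4 -a-> S0 -b-> S4 -b-> S4 -a-> S0 -a-> S6 -b-> S1
First repeat at step 2: S4 was already visited.

So i = 1, j = 2, giving x = w[0:1] = b, y = w[1:2] = b, z = w[2:8] = abbaab.
Check: |xy| = 2 ≤ 7 and |y| = 1 ≥ 1. Reading y takes A from S4 back to S4, so every xyⁱz is accepted.

b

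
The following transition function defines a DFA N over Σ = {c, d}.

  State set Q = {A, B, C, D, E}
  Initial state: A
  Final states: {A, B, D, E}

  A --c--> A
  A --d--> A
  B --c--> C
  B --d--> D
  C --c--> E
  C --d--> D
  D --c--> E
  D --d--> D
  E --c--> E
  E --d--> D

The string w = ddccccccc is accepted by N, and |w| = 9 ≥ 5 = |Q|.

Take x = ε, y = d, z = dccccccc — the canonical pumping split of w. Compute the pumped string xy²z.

dddccccccc

xy^2z = ε·d·d·dccccccc = dddccccccc.
Reading y = d takes N from A back to A, so after x·y·y the machine is still in A, and z then leads to the accepting state A. Hence dddccccccc ∈ L(N).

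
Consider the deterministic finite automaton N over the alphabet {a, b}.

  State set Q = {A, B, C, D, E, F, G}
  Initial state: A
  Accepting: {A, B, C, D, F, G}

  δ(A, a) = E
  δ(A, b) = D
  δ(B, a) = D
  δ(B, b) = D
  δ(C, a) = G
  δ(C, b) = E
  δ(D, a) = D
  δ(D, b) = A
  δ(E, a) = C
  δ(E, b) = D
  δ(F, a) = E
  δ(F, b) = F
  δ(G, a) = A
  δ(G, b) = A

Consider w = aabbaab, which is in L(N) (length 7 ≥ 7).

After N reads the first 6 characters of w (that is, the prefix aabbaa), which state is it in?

State sequence: A -a-> E -a-> C -b-> E -b-> D -a-> D -a-> D

After reading 6 characters, N is in state D.
(This kind of state-tracing is the core of the pumping-lemma construction: with 7 states, pigeonhole forces a repeat within the first 7 steps.)

D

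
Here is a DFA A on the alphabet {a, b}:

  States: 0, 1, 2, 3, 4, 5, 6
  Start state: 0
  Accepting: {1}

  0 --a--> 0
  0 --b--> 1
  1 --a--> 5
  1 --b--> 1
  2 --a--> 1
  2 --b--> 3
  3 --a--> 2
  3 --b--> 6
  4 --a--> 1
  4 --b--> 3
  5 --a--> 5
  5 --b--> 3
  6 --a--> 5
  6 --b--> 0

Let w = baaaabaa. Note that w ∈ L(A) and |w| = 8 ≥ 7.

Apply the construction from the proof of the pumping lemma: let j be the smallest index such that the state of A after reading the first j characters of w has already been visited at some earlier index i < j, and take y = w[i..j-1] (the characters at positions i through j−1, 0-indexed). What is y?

a

State sequence: 0 -b-> 1 -a-> 5 -a-> 5 -a-> 5 -a-> 5 -b-> 3 -a-> 2 -a-> 1
First repeat at step 3: 5 was already visited.

So i = 2, j = 3, giving x = w[0:2] = ba, y = w[2:3] = a, z = w[3:8] = aabaa.
Check: |xy| = 3 ≤ 7 and |y| = 1 ≥ 1. Reading y takes A from 5 back to 5, so every xyⁱz is accepted.
The DFA has 7 states, so the proof of the pumping lemma guarantees a repeated state among the first 7+1 visited; the segment between the two visits is the pumpable y.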